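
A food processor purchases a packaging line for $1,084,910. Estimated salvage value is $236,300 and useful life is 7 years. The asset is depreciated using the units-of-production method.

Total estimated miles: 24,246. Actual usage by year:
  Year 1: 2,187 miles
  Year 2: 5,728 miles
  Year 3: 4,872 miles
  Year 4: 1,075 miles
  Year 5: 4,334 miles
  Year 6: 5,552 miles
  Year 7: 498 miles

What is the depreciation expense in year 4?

$37,625

Depreciable base = $1,084,910 − $236,300 = $848,610.
Rate = $848,610 / 24,246 miles = $35 per mile.
Year 1: 2,187 × $35 = $76,545. Book value $1,008,365.
Year 2: 5,728 × $35 = $200,480. Book value $807,885.
Year 3: 4,872 × $35 = $170,520. Book value $637,365.
Year 4: 1,075 × $35 = $37,625. Book value $599,740.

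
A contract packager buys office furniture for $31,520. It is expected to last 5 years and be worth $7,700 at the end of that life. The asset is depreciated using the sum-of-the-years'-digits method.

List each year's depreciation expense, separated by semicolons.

$7,940; $6,352; $4,764; $3,176; $1,588

Depreciable base = $31,520 − $7,700 = $23,820.
Sum of the years' digits = 5+4+3+2+1 = 15.
Year 1: $23,820 × 5/15 = $7,940. Book value $23,580.
Year 2: $23,820 × 4/15 = $6,352. Book value $17,228.
Year 3: $23,820 × 3/15 = $4,764. Book value $12,464.
Year 4: $23,820 × 2/15 = $3,176. Book value $9,288.
Year 5: $23,820 × 1/15 = $1,588. Book value $7,700.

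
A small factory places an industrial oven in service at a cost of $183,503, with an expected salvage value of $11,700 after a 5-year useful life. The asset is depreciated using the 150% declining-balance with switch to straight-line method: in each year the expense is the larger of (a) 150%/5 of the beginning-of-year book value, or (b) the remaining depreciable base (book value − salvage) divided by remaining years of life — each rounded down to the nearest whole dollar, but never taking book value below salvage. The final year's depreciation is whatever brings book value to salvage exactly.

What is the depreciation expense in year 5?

$25,622

Depreciable base = $183,503 − $11,700 = $171,803.
Year 1: DB = ⌊$183,503 × 150%/5⌋ = $55,050; SL = ⌊$171,803/5⌋ = $34,360 → take DB $55,050. Book value $128,453.
Year 2: DB = ⌊$128,453 × 150%/5⌋ = $38,535; SL = ⌊$116,753/4⌋ = $29,188 → take DB $38,535. Book value $89,918.
Year 3: DB = ⌊$89,918 × 150%/5⌋ = $26,975; SL = ⌊$78,218/3⌋ = $26,072 → take DB $26,975. Book value $62,943.
Year 4: DB = ⌊$62,943 × 150%/5⌋ = $18,882; SL = ⌊$51,243/2⌋ = $25,621 → take SL $25,621. Book value $37,322.
Year 5 (final): $37,322 − $11,700 = $25,622. Book value $11,700.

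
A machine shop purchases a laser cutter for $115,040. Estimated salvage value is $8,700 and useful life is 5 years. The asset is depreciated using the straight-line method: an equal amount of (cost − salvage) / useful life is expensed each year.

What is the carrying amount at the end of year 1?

Depreciable base = $115,040 − $8,700 = $106,340.
Annual expense = $106,340 / 5 = $21,268.
End of year 1: book value $93,772.

$93,772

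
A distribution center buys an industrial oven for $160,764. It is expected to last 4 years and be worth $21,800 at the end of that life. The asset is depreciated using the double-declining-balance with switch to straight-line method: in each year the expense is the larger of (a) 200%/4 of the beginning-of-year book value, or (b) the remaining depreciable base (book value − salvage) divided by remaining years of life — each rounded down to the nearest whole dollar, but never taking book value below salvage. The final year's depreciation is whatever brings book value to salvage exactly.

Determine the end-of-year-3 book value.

$21,800

Depreciable base = $160,764 − $21,800 = $138,964.
Year 1: DB = ⌊$160,764 × 200%/4⌋ = $80,382; SL = ⌊$138,964/4⌋ = $34,741 → take DB $80,382. Book value $80,382.
Year 2: DB = ⌊$80,382 × 200%/4⌋ = $40,191; SL = ⌊$58,582/3⌋ = $19,527 → take DB $40,191. Book value $40,191.
Year 3: DB = ⌊$40,191 × 200%/4⌋ = $20,095; SL = ⌊$18,391/2⌋ = $9,195 → take DB $20,095, capped at $18,391. Book value $21,800.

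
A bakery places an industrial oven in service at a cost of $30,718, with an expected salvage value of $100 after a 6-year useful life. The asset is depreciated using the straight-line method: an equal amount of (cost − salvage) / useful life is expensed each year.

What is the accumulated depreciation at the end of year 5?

Depreciable base = $30,718 − $100 = $30,618.
Annual expense = $30,618 / 6 = $5,103.
End of year 1: book value $25,615.
End of year 2: book value $20,512.
End of year 3: book value $15,409.
End of year 4: book value $10,306.
End of year 5: book value $5,203.
Accumulated through year 5 = $30,718 − $5,203 = $25,515.

$25,515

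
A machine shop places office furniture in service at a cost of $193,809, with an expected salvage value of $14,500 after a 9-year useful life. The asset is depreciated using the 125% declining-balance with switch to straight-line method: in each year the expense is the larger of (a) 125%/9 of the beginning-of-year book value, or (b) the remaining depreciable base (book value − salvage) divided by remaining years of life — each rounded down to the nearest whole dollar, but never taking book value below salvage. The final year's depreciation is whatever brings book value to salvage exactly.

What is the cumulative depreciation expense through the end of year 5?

$106,473

Depreciable base = $193,809 − $14,500 = $179,309.
Year 1: DB = ⌊$193,809 × 125%/9⌋ = $26,917; SL = ⌊$179,309/9⌋ = $19,923 → take DB $26,917. Book value $166,892.
Year 2: DB = ⌊$166,892 × 125%/9⌋ = $23,179; SL = ⌊$152,392/8⌋ = $19,049 → take DB $23,179. Book value $143,713.
Year 3: DB = ⌊$143,713 × 125%/9⌋ = $19,960; SL = ⌊$129,213/7⌋ = $18,459 → take DB $19,960. Book value $123,753.
Year 4: DB = ⌊$123,753 × 125%/9⌋ = $17,187; SL = ⌊$109,253/6⌋ = $18,208 → take SL $18,208. Book value $105,545.
Year 5: DB = ⌊$105,545 × 125%/9⌋ = $14,659; SL = ⌊$91,045/5⌋ = $18,209 → take SL $18,209. Book value $87,336.
Accumulated through year 5 = $193,809 − $87,336 = $106,473.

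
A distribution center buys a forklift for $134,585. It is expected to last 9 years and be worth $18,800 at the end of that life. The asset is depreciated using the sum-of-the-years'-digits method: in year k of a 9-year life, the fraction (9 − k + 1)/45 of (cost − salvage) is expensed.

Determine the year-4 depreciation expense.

$15,438

Depreciable base = $134,585 − $18,800 = $115,785.
Sum of the years' digits = 9+8+7+6+5+4+3+2+1 = 45.
Year 1: $115,785 × 9/45 = $23,157. Book value $111,428.
Year 2: $115,785 × 8/45 = $20,584. Book value $90,844.
Year 3: $115,785 × 7/45 = $18,011. Book value $72,833.
Year 4: $115,785 × 6/45 = $15,438. Book value $57,395.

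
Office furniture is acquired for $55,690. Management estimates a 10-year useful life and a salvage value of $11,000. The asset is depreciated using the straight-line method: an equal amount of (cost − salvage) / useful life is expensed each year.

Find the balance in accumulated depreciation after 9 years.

$40,221

Depreciable base = $55,690 − $11,000 = $44,690.
Annual expense = $44,690 / 10 = $4,469.
End of year 1: book value $51,221.
End of year 2: book value $46,752.
End of year 3: book value $42,283.
End of year 4: book value $37,814.
End of year 5: book value $33,345.
End of year 6: book value $28,876.
End of year 7: book value $24,407.
End of year 8: book value $19,938.
End of year 9: book value $15,469.
Accumulated through year 9 = $55,690 − $15,469 = $40,221.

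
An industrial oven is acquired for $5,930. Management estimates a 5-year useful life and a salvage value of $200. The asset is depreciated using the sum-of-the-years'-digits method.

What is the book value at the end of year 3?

Depreciable base = $5,930 − $200 = $5,730.
Sum of the years' digits = 5+4+3+2+1 = 15.
Year 1: $5,730 × 5/15 = $1,910. Book value $4,020.
Year 2: $5,730 × 4/15 = $1,528. Book value $2,492.
Year 3: $5,730 × 3/15 = $1,146. Book value $1,346.

$1,346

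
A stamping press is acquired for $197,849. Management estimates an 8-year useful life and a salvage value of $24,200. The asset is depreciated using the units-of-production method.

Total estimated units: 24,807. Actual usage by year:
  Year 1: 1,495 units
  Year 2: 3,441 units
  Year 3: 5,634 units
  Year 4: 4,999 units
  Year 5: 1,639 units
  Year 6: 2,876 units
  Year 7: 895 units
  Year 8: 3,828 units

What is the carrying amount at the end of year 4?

Depreciable base = $197,849 − $24,200 = $173,649.
Rate = $173,649 / 24,807 units = $7 per unit.
Year 1: 1,495 × $7 = $10,465. Book value $187,384.
Year 2: 3,441 × $7 = $24,087. Book value $163,297.
Year 3: 5,634 × $7 = $39,438. Book value $123,859.
Year 4: 4,999 × $7 = $34,993. Book value $88,866.

$88,866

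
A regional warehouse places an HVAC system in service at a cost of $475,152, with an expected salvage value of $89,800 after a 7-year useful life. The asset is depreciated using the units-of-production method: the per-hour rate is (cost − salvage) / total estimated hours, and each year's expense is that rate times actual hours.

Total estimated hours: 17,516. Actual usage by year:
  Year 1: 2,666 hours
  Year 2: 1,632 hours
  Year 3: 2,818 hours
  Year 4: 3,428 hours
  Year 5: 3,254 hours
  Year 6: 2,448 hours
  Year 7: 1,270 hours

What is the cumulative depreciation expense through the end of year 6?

$357,412

Depreciable base = $475,152 − $89,800 = $385,352.
Rate = $385,352 / 17,516 hours = $22 per hour.
Year 1: 2,666 × $22 = $58,652. Book value $416,500.
Year 2: 1,632 × $22 = $35,904. Book value $380,596.
Year 3: 2,818 × $22 = $61,996. Book value $318,600.
Year 4: 3,428 × $22 = $75,416. Book value $243,184.
Year 5: 3,254 × $22 = $71,588. Book value $171,596.
Year 6: 2,448 × $22 = $53,856. Book value $117,740.
Accumulated through year 6 = $475,152 − $117,740 = $357,412.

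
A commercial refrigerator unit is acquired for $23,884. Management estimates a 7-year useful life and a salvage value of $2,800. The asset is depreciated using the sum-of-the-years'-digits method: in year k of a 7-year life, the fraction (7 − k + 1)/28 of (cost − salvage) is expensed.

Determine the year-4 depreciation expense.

Depreciable base = $23,884 − $2,800 = $21,084.
Sum of the years' digits = 7+6+5+4+3+2+1 = 28.
Year 1: $21,084 × 7/28 = $5,271. Book value $18,613.
Year 2: $21,084 × 6/28 = $4,518. Book value $14,095.
Year 3: $21,084 × 5/28 = $3,765. Book value $10,330.
Year 4: $21,084 × 4/28 = $3,012. Book value $7,318.

$3,012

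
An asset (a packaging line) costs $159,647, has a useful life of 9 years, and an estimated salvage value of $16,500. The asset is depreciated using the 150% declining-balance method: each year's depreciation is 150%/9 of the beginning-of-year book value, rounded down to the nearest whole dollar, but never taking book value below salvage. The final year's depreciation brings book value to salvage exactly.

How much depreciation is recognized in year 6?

$10,693

Depreciable base = $159,647 − $16,500 = $143,147.
Year 1: ⌊$159,647 × 150%/9⌋ = $26,607. Book value $133,040.
Year 2: ⌊$133,040 × 150%/9⌋ = $22,173. Book value $110,867.
Year 3: ⌊$110,867 × 150%/9⌋ = $18,477. Book value $92,390.
Year 4: ⌊$92,390 × 150%/9⌋ = $15,398. Book value $76,992.
Year 5: ⌊$76,992 × 150%/9⌋ = $12,832. Book value $64,160.
Year 6: ⌊$64,160 × 150%/9⌋ = $10,693. Book value $53,467.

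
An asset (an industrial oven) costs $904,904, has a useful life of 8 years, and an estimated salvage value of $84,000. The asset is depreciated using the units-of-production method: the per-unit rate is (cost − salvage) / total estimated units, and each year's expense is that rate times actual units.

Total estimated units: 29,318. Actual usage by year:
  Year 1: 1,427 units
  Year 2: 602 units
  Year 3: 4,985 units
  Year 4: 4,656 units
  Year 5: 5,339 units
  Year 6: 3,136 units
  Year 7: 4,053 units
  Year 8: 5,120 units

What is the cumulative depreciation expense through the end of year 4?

$326,760

Depreciable base = $904,904 − $84,000 = $820,904.
Rate = $820,904 / 29,318 units = $28 per unit.
Year 1: 1,427 × $28 = $39,956. Book value $864,948.
Year 2: 602 × $28 = $16,856. Book value $848,092.
Year 3: 4,985 × $28 = $139,580. Book value $708,512.
Year 4: 4,656 × $28 = $130,368. Book value $578,144.
Accumulated through year 4 = $904,904 − $578,144 = $326,760.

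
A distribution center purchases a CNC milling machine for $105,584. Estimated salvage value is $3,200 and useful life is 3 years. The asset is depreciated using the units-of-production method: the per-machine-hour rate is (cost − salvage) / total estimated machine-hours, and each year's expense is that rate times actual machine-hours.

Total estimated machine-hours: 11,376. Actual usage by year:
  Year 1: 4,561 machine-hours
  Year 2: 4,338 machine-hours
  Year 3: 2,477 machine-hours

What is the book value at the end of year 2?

$25,493

Depreciable base = $105,584 − $3,200 = $102,384.
Rate = $102,384 / 11,376 machine-hours = $9 per machine-hour.
Year 1: 4,561 × $9 = $41,049. Book value $64,535.
Year 2: 4,338 × $9 = $39,042. Book value $25,493.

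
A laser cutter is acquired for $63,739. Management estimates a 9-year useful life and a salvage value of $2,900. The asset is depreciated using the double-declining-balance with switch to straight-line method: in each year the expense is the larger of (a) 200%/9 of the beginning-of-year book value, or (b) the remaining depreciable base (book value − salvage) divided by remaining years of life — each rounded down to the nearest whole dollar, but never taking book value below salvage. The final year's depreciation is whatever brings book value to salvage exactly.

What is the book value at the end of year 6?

$14,112

Depreciable base = $63,739 − $2,900 = $60,839.
Year 1: DB = ⌊$63,739 × 200%/9⌋ = $14,164; SL = ⌊$60,839/9⌋ = $6,759 → take DB $14,164. Book value $49,575.
Year 2: DB = ⌊$49,575 × 200%/9⌋ = $11,016; SL = ⌊$46,675/8⌋ = $5,834 → take DB $11,016. Book value $38,559.
Year 3: DB = ⌊$38,559 × 200%/9⌋ = $8,568; SL = ⌊$35,659/7⌋ = $5,094 → take DB $8,568. Book value $29,991.
Year 4: DB = ⌊$29,991 × 200%/9⌋ = $6,664; SL = ⌊$27,091/6⌋ = $4,515 → take DB $6,664. Book value $23,327.
Year 5: DB = ⌊$23,327 × 200%/9⌋ = $5,183; SL = ⌊$20,427/5⌋ = $4,085 → take DB $5,183. Book value $18,144.
Year 6: DB = ⌊$18,144 × 200%/9⌋ = $4,032; SL = ⌊$15,244/4⌋ = $3,811 → take DB $4,032. Book value $14,112.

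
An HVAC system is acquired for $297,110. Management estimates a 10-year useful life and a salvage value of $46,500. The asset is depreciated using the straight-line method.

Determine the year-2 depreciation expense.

$25,061

Depreciable base = $297,110 − $46,500 = $250,610.
Annual expense = $250,610 / 10 = $25,061.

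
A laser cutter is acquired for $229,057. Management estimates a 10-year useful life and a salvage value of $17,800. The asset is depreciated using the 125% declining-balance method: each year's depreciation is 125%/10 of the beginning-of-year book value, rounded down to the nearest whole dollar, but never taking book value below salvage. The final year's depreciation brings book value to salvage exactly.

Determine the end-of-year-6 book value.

Depreciable base = $229,057 − $17,800 = $211,257.
Year 1: ⌊$229,057 × 125%/10⌋ = $28,632. Book value $200,425.
Year 2: ⌊$200,425 × 125%/10⌋ = $25,053. Book value $175,372.
Year 3: ⌊$175,372 × 125%/10⌋ = $21,921. Book value $153,451.
Year 4: ⌊$153,451 × 125%/10⌋ = $19,181. Book value $134,270.
Year 5: ⌊$134,270 × 125%/10⌋ = $16,783. Book value $117,487.
Year 6: ⌊$117,487 × 125%/10⌋ = $14,685. Book value $102,802.

$102,802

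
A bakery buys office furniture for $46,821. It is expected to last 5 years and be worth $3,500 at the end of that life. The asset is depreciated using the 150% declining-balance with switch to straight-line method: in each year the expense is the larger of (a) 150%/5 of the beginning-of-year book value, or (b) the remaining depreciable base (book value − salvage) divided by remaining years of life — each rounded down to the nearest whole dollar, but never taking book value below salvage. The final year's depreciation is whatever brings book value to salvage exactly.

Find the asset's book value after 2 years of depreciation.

$22,943

Depreciable base = $46,821 − $3,500 = $43,321.
Year 1: DB = ⌊$46,821 × 150%/5⌋ = $14,046; SL = ⌊$43,321/5⌋ = $8,664 → take DB $14,046. Book value $32,775.
Year 2: DB = ⌊$32,775 × 150%/5⌋ = $9,832; SL = ⌊$29,275/4⌋ = $7,318 → take DB $9,832. Book value $22,943.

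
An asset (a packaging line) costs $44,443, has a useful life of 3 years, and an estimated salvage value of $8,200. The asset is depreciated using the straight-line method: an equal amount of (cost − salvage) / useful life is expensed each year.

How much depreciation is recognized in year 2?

$12,081

Depreciable base = $44,443 − $8,200 = $36,243.
Annual expense = $36,243 / 3 = $12,081.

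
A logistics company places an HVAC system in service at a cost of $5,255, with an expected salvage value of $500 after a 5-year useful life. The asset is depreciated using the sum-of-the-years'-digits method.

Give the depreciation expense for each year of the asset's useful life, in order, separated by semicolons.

$1,585; $1,268; $951; $634; $317

Depreciable base = $5,255 − $500 = $4,755.
Sum of the years' digits = 5+4+3+2+1 = 15.
Year 1: $4,755 × 5/15 = $1,585. Book value $3,670.
Year 2: $4,755 × 4/15 = $1,268. Book value $2,402.
Year 3: $4,755 × 3/15 = $951. Book value $1,451.
Year 4: $4,755 × 2/15 = $634. Book value $817.
Year 5: $4,755 × 1/15 = $317. Book value $500.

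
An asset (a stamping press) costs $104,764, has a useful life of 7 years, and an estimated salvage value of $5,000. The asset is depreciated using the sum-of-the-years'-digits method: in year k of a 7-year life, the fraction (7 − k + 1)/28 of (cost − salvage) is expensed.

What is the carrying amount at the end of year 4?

Depreciable base = $104,764 − $5,000 = $99,764.
Sum of the years' digits = 7+6+5+4+3+2+1 = 28.
Year 1: $99,764 × 7/28 = $24,941. Book value $79,823.
Year 2: $99,764 × 6/28 = $21,378. Book value $58,445.
Year 3: $99,764 × 5/28 = $17,815. Book value $40,630.
Year 4: $99,764 × 4/28 = $14,252. Book value $26,378.

$26,378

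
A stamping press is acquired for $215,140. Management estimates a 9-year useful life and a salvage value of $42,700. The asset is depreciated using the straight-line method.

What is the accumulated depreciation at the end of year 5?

Depreciable base = $215,140 − $42,700 = $172,440.
Annual expense = $172,440 / 9 = $19,160.
End of year 1: book value $195,980.
End of year 2: book value $176,820.
End of year 3: book value $157,660.
End of year 4: book value $138,500.
End of year 5: book value $119,340.
Accumulated through year 5 = $215,140 − $119,340 = $95,800.

$95,800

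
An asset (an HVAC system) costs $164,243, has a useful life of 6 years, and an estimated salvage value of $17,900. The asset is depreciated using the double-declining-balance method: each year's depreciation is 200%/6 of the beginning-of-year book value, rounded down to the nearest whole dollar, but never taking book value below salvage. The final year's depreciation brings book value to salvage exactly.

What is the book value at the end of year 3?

$48,666

Depreciable base = $164,243 − $17,900 = $146,343.
Year 1: ⌊$164,243 × 200%/6⌋ = $54,747. Book value $109,496.
Year 2: ⌊$109,496 × 200%/6⌋ = $36,498. Book value $72,998.
Year 3: ⌊$72,998 × 200%/6⌋ = $24,332. Book value $48,666.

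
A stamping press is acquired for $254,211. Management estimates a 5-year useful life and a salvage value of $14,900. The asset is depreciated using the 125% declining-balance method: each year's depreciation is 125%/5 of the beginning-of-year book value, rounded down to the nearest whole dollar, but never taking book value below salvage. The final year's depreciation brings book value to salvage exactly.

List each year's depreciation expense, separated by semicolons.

$63,552; $47,664; $35,748; $26,811; $65,536

Depreciable base = $254,211 − $14,900 = $239,311.
Year 1: ⌊$254,211 × 125%/5⌋ = $63,552. Book value $190,659.
Year 2: ⌊$190,659 × 125%/5⌋ = $47,664. Book value $142,995.
Year 3: ⌊$142,995 × 125%/5⌋ = $35,748. Book value $107,247.
Year 4: ⌊$107,247 × 125%/5⌋ = $26,811. Book value $80,436.
Year 5 (final): $80,436 − $14,900 = $65,536. Book value $14,900.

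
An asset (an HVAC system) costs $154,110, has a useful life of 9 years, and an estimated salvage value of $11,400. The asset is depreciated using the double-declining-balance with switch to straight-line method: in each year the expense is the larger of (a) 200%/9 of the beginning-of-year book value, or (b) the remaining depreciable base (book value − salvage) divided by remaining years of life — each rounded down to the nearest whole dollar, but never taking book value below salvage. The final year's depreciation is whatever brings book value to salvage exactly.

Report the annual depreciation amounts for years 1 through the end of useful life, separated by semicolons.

$34,246; $26,636; $20,717; $16,113; $12,532; $9,748; $7,581; $7,568; $7,569

Depreciable base = $154,110 − $11,400 = $142,710.
Year 1: DB = ⌊$154,110 × 200%/9⌋ = $34,246; SL = ⌊$142,710/9⌋ = $15,856 → take DB $34,246. Book value $119,864.
Year 2: DB = ⌊$119,864 × 200%/9⌋ = $26,636; SL = ⌊$108,464/8⌋ = $13,558 → take DB $26,636. Book value $93,228.
Year 3: DB = ⌊$93,228 × 200%/9⌋ = $20,717; SL = ⌊$81,828/7⌋ = $11,689 → take DB $20,717. Book value $72,511.
Year 4: DB = ⌊$72,511 × 200%/9⌋ = $16,113; SL = ⌊$61,111/6⌋ = $10,185 → take DB $16,113. Book value $56,398.
Year 5: DB = ⌊$56,398 × 200%/9⌋ = $12,532; SL = ⌊$44,998/5⌋ = $8,999 → take DB $12,532. Book value $43,866.
Year 6: DB = ⌊$43,866 × 200%/9⌋ = $9,748; SL = ⌊$32,466/4⌋ = $8,116 → take DB $9,748. Book value $34,118.
Year 7: DB = ⌊$34,118 × 200%/9⌋ = $7,581; SL = ⌊$22,718/3⌋ = $7,572 → take DB $7,581. Book value $26,537.
Year 8: DB = ⌊$26,537 × 200%/9⌋ = $5,897; SL = ⌊$15,137/2⌋ = $7,568 → take SL $7,568. Book value $18,969.
Year 9 (final): $18,969 − $11,400 = $7,569. Book value $11,400.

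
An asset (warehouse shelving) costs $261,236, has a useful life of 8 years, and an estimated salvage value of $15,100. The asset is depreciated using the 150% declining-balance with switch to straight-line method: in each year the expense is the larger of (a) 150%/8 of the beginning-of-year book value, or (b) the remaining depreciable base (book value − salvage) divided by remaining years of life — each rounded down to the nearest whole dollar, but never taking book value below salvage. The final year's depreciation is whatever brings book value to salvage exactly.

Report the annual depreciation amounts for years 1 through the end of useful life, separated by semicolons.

$48,981; $39,797; $32,335; $26,273; $24,687; $24,687; $24,688; $24,688

Depreciable base = $261,236 − $15,100 = $246,136.
Year 1: DB = ⌊$261,236 × 150%/8⌋ = $48,981; SL = ⌊$246,136/8⌋ = $30,767 → take DB $48,981. Book value $212,255.
Year 2: DB = ⌊$212,255 × 150%/8⌋ = $39,797; SL = ⌊$197,155/7⌋ = $28,165 → take DB $39,797. Book value $172,458.
Year 3: DB = ⌊$172,458 × 150%/8⌋ = $32,335; SL = ⌊$157,358/6⌋ = $26,226 → take DB $32,335. Book value $140,123.
Year 4: DB = ⌊$140,123 × 150%/8⌋ = $26,273; SL = ⌊$125,023/5⌋ = $25,004 → take DB $26,273. Book value $113,850.
Year 5: DB = ⌊$113,850 × 150%/8⌋ = $21,346; SL = ⌊$98,750/4⌋ = $24,687 → take SL $24,687. Book value $89,163.
Year 6: DB = ⌊$89,163 × 150%/8⌋ = $16,718; SL = ⌊$74,063/3⌋ = $24,687 → take SL $24,687. Book value $64,476.
Year 7: DB = ⌊$64,476 × 150%/8⌋ = $12,089; SL = ⌊$49,376/2⌋ = $24,688 → take SL $24,688. Book value $39,788.
Year 8 (final): $39,788 − $15,100 = $24,688. Book value $15,100.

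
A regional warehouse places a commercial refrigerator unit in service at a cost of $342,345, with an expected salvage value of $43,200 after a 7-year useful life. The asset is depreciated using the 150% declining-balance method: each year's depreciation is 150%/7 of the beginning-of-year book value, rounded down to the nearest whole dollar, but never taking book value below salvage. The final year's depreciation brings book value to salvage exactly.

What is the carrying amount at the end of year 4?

Depreciable base = $342,345 − $43,200 = $299,145.
Year 1: ⌊$342,345 × 150%/7⌋ = $73,359. Book value $268,986.
Year 2: ⌊$268,986 × 150%/7⌋ = $57,639. Book value $211,347.
Year 3: ⌊$211,347 × 150%/7⌋ = $45,288. Book value $166,059.
Year 4: ⌊$166,059 × 150%/7⌋ = $35,584. Book value $130,475.

$130,475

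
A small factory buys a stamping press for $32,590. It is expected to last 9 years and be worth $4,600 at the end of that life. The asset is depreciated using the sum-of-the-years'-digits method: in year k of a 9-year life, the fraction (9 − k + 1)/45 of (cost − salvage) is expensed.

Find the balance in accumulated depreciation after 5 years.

$21,770

Depreciable base = $32,590 − $4,600 = $27,990.
Sum of the years' digits = 9+8+7+6+5+4+3+2+1 = 45.
Year 1: $27,990 × 9/45 = $5,598. Book value $26,992.
Year 2: $27,990 × 8/45 = $4,976. Book value $22,016.
Year 3: $27,990 × 7/45 = $4,354. Book value $17,662.
Year 4: $27,990 × 6/45 = $3,732. Book value $13,930.
Year 5: $27,990 × 5/45 = $3,110. Book value $10,820.
Accumulated through year 5 = $32,590 − $10,820 = $21,770.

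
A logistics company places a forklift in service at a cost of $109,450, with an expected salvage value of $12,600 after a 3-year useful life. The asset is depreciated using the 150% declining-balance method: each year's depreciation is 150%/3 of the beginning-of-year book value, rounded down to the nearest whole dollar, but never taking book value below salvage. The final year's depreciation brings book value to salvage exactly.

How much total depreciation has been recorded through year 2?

Depreciable base = $109,450 − $12,600 = $96,850.
Year 1: ⌊$109,450 × 150%/3⌋ = $54,725. Book value $54,725.
Year 2: ⌊$54,725 × 150%/3⌋ = $27,362. Book value $27,363.
Accumulated through year 2 = $109,450 − $27,363 = $82,087.

$82,087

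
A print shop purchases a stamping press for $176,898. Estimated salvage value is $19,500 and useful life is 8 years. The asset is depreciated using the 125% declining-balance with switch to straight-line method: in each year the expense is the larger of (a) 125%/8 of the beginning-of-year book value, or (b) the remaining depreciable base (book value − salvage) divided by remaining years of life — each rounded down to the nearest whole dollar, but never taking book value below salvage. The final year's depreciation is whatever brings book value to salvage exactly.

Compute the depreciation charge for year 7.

Depreciable base = $176,898 − $19,500 = $157,398.
Year 1: DB = ⌊$176,898 × 125%/8⌋ = $27,640; SL = ⌊$157,398/8⌋ = $19,674 → take DB $27,640. Book value $149,258.
Year 2: DB = ⌊$149,258 × 125%/8⌋ = $23,321; SL = ⌊$129,758/7⌋ = $18,536 → take DB $23,321. Book value $125,937.
Year 3: DB = ⌊$125,937 × 125%/8⌋ = $19,677; SL = ⌊$106,437/6⌋ = $17,739 → take DB $19,677. Book value $106,260.
Year 4: DB = ⌊$106,260 × 125%/8⌋ = $16,603; SL = ⌊$86,760/5⌋ = $17,352 → take SL $17,352. Book value $88,908.
Year 5: DB = ⌊$88,908 × 125%/8⌋ = $13,891; SL = ⌊$69,408/4⌋ = $17,352 → take SL $17,352. Book value $71,556.
Year 6: DB = ⌊$71,556 × 125%/8⌋ = $11,180; SL = ⌊$52,056/3⌋ = $17,352 → take SL $17,352. Book value $54,204.
Year 7: DB = ⌊$54,204 × 125%/8⌋ = $8,469; SL = ⌊$34,704/2⌋ = $17,352 → take SL $17,352. Book value $36,852.

$17,352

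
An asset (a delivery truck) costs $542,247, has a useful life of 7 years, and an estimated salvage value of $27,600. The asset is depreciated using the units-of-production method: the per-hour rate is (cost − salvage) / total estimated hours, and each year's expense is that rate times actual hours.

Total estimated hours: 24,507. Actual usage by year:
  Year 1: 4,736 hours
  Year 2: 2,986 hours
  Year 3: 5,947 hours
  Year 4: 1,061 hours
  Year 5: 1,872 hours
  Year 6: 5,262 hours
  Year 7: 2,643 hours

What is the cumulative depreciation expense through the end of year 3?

Depreciable base = $542,247 − $27,600 = $514,647.
Rate = $514,647 / 24,507 hours = $21 per hour.
Year 1: 4,736 × $21 = $99,456. Book value $442,791.
Year 2: 2,986 × $21 = $62,706. Book value $380,085.
Year 3: 5,947 × $21 = $124,887. Book value $255,198.
Accumulated through year 3 = $542,247 − $255,198 = $287,049.

$287,049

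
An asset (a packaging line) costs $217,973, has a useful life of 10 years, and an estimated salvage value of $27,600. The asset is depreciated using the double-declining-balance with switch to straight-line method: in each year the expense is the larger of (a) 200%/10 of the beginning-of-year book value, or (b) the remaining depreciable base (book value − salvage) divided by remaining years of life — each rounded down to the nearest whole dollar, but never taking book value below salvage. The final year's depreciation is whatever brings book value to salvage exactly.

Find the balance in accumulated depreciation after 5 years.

Depreciable base = $217,973 − $27,600 = $190,373.
Year 1: DB = ⌊$217,973 × 200%/10⌋ = $43,594; SL = ⌊$190,373/10⌋ = $19,037 → take DB $43,594. Book value $174,379.
Year 2: DB = ⌊$174,379 × 200%/10⌋ = $34,875; SL = ⌊$146,779/9⌋ = $16,308 → take DB $34,875. Book value $139,504.
Year 3: DB = ⌊$139,504 × 200%/10⌋ = $27,900; SL = ⌊$111,904/8⌋ = $13,988 → take DB $27,900. Book value $111,604.
Year 4: DB = ⌊$111,604 × 200%/10⌋ = $22,320; SL = ⌊$84,004/7⌋ = $12,000 → take DB $22,320. Book value $89,284.
Year 5: DB = ⌊$89,284 × 200%/10⌋ = $17,856; SL = ⌊$61,684/6⌋ = $10,280 → take DB $17,856. Book value $71,428.
Accumulated through year 5 = $217,973 − $71,428 = $146,545.

$146,545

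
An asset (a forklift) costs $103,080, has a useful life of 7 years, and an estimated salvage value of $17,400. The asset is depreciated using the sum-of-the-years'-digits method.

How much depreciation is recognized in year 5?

Depreciable base = $103,080 − $17,400 = $85,680.
Sum of the years' digits = 7+6+5+4+3+2+1 = 28.
Year 1: $85,680 × 7/28 = $21,420. Book value $81,660.
Year 2: $85,680 × 6/28 = $18,360. Book value $63,300.
Year 3: $85,680 × 5/28 = $15,300. Book value $48,000.
Year 4: $85,680 × 4/28 = $12,240. Book value $35,760.
Year 5: $85,680 × 3/28 = $9,180. Book value $26,580.

$9,180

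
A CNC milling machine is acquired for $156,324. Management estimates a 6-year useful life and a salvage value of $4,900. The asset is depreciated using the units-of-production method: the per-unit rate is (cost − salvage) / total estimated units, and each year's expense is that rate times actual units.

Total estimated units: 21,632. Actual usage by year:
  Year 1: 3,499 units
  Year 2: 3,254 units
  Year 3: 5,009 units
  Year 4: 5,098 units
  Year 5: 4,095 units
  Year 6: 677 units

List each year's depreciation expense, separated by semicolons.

Depreciable base = $156,324 − $4,900 = $151,424.
Rate = $151,424 / 21,632 units = $7 per unit.
Year 1: 3,499 × $7 = $24,493. Book value $131,831.
Year 2: 3,254 × $7 = $22,778. Book value $109,053.
Year 3: 5,009 × $7 = $35,063. Book value $73,990.
Year 4: 5,098 × $7 = $35,686. Book value $38,304.
Year 5: 4,095 × $7 = $28,665. Book value $9,639.
Year 6: 677 × $7 = $4,739. Book value $4,900.

$24,493; $22,778; $35,063; $35,686; $28,665; $4,739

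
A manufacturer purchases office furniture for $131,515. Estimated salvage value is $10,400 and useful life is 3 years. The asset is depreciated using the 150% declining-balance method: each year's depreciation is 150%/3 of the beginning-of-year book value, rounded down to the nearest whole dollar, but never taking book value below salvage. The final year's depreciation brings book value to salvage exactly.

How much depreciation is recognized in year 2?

Depreciable base = $131,515 − $10,400 = $121,115.
Year 1: ⌊$131,515 × 150%/3⌋ = $65,757. Book value $65,758.
Year 2: ⌊$65,758 × 150%/3⌋ = $32,879. Book value $32,879.

$32,879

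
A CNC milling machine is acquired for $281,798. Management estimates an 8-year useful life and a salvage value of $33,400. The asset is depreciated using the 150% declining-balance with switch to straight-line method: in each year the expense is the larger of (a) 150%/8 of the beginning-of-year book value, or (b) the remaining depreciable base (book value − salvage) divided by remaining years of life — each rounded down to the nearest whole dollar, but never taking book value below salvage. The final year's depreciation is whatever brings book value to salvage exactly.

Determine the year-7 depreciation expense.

Depreciable base = $281,798 − $33,400 = $248,398.
Year 1: DB = ⌊$281,798 × 150%/8⌋ = $52,837; SL = ⌊$248,398/8⌋ = $31,049 → take DB $52,837. Book value $228,961.
Year 2: DB = ⌊$228,961 × 150%/8⌋ = $42,930; SL = ⌊$195,561/7⌋ = $27,937 → take DB $42,930. Book value $186,031.
Year 3: DB = ⌊$186,031 × 150%/8⌋ = $34,880; SL = ⌊$152,631/6⌋ = $25,438 → take DB $34,880. Book value $151,151.
Year 4: DB = ⌊$151,151 × 150%/8⌋ = $28,340; SL = ⌊$117,751/5⌋ = $23,550 → take DB $28,340. Book value $122,811.
Year 5: DB = ⌊$122,811 × 150%/8⌋ = $23,027; SL = ⌊$89,411/4⌋ = $22,352 → take DB $23,027. Book value $99,784.
Year 6: DB = ⌊$99,784 × 150%/8⌋ = $18,709; SL = ⌊$66,384/3⌋ = $22,128 → take SL $22,128. Book value $77,656.
Year 7: DB = ⌊$77,656 × 150%/8⌋ = $14,560; SL = ⌊$44,256/2⌋ = $22,128 → take SL $22,128. Book value $55,528.

$22,128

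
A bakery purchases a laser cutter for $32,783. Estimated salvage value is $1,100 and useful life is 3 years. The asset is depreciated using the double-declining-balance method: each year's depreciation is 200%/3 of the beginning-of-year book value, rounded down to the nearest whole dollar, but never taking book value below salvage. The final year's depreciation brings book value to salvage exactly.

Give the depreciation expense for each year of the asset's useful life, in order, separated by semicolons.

$21,855; $7,285; $2,543

Depreciable base = $32,783 − $1,100 = $31,683.
Year 1: ⌊$32,783 × 200%/3⌋ = $21,855. Book value $10,928.
Year 2: ⌊$10,928 × 200%/3⌋ = $7,285. Book value $3,643.
Year 3 (final): $3,643 − $1,100 = $2,543. Book value $1,100.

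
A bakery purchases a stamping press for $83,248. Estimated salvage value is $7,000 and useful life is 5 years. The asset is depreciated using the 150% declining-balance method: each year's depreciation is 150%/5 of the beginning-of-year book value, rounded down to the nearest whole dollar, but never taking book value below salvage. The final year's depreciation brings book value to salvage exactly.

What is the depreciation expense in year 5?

Depreciable base = $83,248 − $7,000 = $76,248.
Year 1: ⌊$83,248 × 150%/5⌋ = $24,974. Book value $58,274.
Year 2: ⌊$58,274 × 150%/5⌋ = $17,482. Book value $40,792.
Year 3: ⌊$40,792 × 150%/5⌋ = $12,237. Book value $28,555.
Year 4: ⌊$28,555 × 150%/5⌋ = $8,566. Book value $19,989.
Year 5 (final): $19,989 − $7,000 = $12,989. Book value $7,000.

$12,989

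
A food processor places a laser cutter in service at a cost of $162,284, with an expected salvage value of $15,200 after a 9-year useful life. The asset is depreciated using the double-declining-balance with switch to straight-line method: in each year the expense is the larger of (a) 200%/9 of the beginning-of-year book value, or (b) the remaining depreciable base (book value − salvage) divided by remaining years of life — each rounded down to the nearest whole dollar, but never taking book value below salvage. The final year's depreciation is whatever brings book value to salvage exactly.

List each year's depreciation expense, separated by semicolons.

$36,063; $28,049; $21,816; $16,968; $13,197; $10,264; $7,983; $6,372; $6,372

Depreciable base = $162,284 − $15,200 = $147,084.
Year 1: DB = ⌊$162,284 × 200%/9⌋ = $36,063; SL = ⌊$147,084/9⌋ = $16,342 → take DB $36,063. Book value $126,221.
Year 2: DB = ⌊$126,221 × 200%/9⌋ = $28,049; SL = ⌊$111,021/8⌋ = $13,877 → take DB $28,049. Book value $98,172.
Year 3: DB = ⌊$98,172 × 200%/9⌋ = $21,816; SL = ⌊$82,972/7⌋ = $11,853 → take DB $21,816. Book value $76,356.
Year 4: DB = ⌊$76,356 × 200%/9⌋ = $16,968; SL = ⌊$61,156/6⌋ = $10,192 → take DB $16,968. Book value $59,388.
Year 5: DB = ⌊$59,388 × 200%/9⌋ = $13,197; SL = ⌊$44,188/5⌋ = $8,837 → take DB $13,197. Book value $46,191.
Year 6: DB = ⌊$46,191 × 200%/9⌋ = $10,264; SL = ⌊$30,991/4⌋ = $7,747 → take DB $10,264. Book value $35,927.
Year 7: DB = ⌊$35,927 × 200%/9⌋ = $7,983; SL = ⌊$20,727/3⌋ = $6,909 → take DB $7,983. Book value $27,944.
Year 8: DB = ⌊$27,944 × 200%/9⌋ = $6,209; SL = ⌊$12,744/2⌋ = $6,372 → take SL $6,372. Book value $21,572.
Year 9 (final): $21,572 − $15,200 = $6,372. Book value $15,200.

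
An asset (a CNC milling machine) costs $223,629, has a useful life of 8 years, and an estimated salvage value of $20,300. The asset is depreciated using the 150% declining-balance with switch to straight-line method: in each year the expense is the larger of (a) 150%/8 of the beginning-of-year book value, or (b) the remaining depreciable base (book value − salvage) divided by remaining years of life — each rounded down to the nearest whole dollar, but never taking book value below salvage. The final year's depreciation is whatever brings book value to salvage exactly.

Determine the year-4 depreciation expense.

$22,490

Depreciable base = $223,629 − $20,300 = $203,329.
Year 1: DB = ⌊$223,629 × 150%/8⌋ = $41,930; SL = ⌊$203,329/8⌋ = $25,416 → take DB $41,930. Book value $181,699.
Year 2: DB = ⌊$181,699 × 150%/8⌋ = $34,068; SL = ⌊$161,399/7⌋ = $23,057 → take DB $34,068. Book value $147,631.
Year 3: DB = ⌊$147,631 × 150%/8⌋ = $27,680; SL = ⌊$127,331/6⌋ = $21,221 → take DB $27,680. Book value $119,951.
Year 4: DB = ⌊$119,951 × 150%/8⌋ = $22,490; SL = ⌊$99,651/5⌋ = $19,930 → take DB $22,490. Book value $97,461.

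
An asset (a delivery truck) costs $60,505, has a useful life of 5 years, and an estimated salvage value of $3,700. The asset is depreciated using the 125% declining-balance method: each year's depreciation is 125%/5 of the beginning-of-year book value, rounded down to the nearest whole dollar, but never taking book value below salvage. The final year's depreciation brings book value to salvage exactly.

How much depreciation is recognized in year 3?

Depreciable base = $60,505 − $3,700 = $56,805.
Year 1: ⌊$60,505 × 125%/5⌋ = $15,126. Book value $45,379.
Year 2: ⌊$45,379 × 125%/5⌋ = $11,344. Book value $34,035.
Year 3: ⌊$34,035 × 125%/5⌋ = $8,508. Book value $25,527.

$8,508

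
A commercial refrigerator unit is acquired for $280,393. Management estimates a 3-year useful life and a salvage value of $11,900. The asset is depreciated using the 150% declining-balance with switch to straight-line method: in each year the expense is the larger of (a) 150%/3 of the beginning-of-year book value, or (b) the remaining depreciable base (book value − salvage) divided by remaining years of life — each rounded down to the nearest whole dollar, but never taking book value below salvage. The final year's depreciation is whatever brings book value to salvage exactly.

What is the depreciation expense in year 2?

Depreciable base = $280,393 − $11,900 = $268,493.
Year 1: DB = ⌊$280,393 × 150%/3⌋ = $140,196; SL = ⌊$268,493/3⌋ = $89,497 → take DB $140,196. Book value $140,197.
Year 2: DB = ⌊$140,197 × 150%/3⌋ = $70,098; SL = ⌊$128,297/2⌋ = $64,148 → take DB $70,098. Book value $70,099.

$70,098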